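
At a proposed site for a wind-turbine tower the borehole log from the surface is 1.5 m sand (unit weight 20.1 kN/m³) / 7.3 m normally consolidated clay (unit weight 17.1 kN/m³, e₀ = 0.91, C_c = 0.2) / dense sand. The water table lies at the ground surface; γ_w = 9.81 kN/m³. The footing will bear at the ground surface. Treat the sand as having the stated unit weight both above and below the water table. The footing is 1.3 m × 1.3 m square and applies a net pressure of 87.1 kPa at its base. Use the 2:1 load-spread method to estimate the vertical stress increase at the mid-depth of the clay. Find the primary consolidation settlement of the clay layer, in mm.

S_c ≈ 26.8 mm

Mid-depth of clay below the ground surface: z = 1.5 + 7.3/2 = 5.15 m.
Total vertical stress at mid-clay: σ_v = 20.1×1.5 + 17.1×3.65 = 92.565 kPa.
Pore pressure: u = 9.81×(5.15 − 0) = 50.522 kPa.
Initial effective stress: σ'_0 = σ_v − u = 92.565 − 50.522 = 42.043 kPa.
Stress increase at mid-clay by the 2:1 spreading method:
Δσ = qBL/((B+z)(L+z)) = 87.1×1.3×1.3/((1.3+5.15)(1.3+5.15)) = 3.5382 kPa
Final effective stress: σ'_f = σ'_0 + Δσ = 42.043 + 3.5382 = 45.581 kPa.
Normally consolidated clay, so the full stress increment lies on the virgin compression line:
S_c = C_c·H/(1+e₀)·log₁₀(σ'_f/σ'_0) = 0.2×7.3/(1+0.91)×log₁₀(45.581/42.043)
    = 0.7644 × 0.03509 = 0.02682 m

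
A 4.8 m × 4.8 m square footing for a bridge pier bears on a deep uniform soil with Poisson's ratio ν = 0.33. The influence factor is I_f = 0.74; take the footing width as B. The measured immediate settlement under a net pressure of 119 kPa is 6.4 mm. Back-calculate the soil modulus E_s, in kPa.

S_e = q·B·(1−ν²)/E_s · I_f  ⇒  E_s = q·B·(1−ν²)·I_f / S_e.
E_s = 119 × 4.8 × 0.8911 × 0.74 / 0.0064 = 58850 kPa

E_s ≈ 58900 kPa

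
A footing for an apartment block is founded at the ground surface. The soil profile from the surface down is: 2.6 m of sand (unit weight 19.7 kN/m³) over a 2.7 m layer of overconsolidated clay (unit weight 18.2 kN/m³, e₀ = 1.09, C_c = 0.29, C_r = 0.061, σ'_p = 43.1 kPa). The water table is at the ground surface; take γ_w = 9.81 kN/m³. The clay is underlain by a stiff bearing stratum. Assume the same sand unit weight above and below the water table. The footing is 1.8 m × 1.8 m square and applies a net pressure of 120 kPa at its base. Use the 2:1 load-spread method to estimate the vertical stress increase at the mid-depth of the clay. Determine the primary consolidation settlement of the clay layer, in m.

S_c ≈ 0.0254 m

Mid-depth of clay below the ground surface: z = 2.6 + 2.7/2 = 3.95 m.
Total vertical stress at mid-clay: σ_v = 19.7×2.6 + 18.2×1.35 = 75.79 kPa.
Pore pressure: u = 9.81×(3.95 − 0) = 38.75 kPa.
Initial effective stress: σ'_0 = σ_v − u = 75.79 − 38.75 = 37.04 kPa.
Stress increase at mid-clay by the 2:1 spreading method:
Δσ = qBL/((B+z)(L+z)) = 120×1.8×1.8/((1.8+3.95)(1.8+3.95)) = 11.76 kPa
Final effective stress: σ'_f = 37.04 + 11.76 = 48.8 kPa.
σ'_f = 48.8 > σ'_p = 43.1 kPa, so the stress path crosses the preconsolidation pressure — recompression up to σ'_p, then virgin compression beyond:
S_c = H/(1+e₀)·[C_r·log₁₀(σ'_p/σ'_0) + C_c·log₁₀(σ'_f/σ'_p)]
    = 2.7/2.09 × [0.061×log₁₀(43.1/37.04) + 0.29×log₁₀(48.8/43.1)]
    = 1.2919 × [0.0040142 + 0.015643] = 0.0254 m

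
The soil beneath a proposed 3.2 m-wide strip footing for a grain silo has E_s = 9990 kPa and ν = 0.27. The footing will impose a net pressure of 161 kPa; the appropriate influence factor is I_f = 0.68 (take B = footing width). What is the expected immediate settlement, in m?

S_e ≈ 0.0325 m

Immediate (elastic) settlement: S_e = q·B·(1−ν²)/E_s · I_f.
S_e = 161 × 3.2 × (1 − 0.27²) / 9990 × 0.68
    = 161 × 3.2 × 0.9271 / 9990 × 0.68
    = 0.03251 m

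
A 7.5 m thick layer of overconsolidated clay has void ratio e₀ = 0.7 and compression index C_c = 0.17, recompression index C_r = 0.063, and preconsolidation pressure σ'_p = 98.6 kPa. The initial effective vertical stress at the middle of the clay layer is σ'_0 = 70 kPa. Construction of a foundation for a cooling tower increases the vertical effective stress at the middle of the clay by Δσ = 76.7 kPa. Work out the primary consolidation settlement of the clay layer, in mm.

S_c ≈ 171 mm

Final effective stress: σ'_f = 70 + 76.7 = 146.7 kPa.
σ'_f = 146.7 > σ'_p = 98.6 kPa, so the stress path crosses the preconsolidation pressure — recompression up to σ'_p, then virgin compression beyond:
S_c = H/(1+e₀)·[C_r·log₁₀(σ'_p/σ'_0) + C_c·log₁₀(σ'_f/σ'_p)]
    = 7.5/1.7 × [0.063×log₁₀(98.6/70) + 0.17×log₁₀(146.7/98.6)]
    = 4.4118 × [0.0093731 + 0.029334] = 0.1708 m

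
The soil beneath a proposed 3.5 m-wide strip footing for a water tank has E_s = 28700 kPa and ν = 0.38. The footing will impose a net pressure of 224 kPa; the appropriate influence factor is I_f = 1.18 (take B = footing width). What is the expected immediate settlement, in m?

Immediate (elastic) settlement: S_e = q·B·(1−ν²)/E_s · I_f.
S_e = 224 × 3.5 × (1 − 0.38²) / 28700 × 1.18
    = 224 × 3.5 × 0.8556 / 28700 × 1.18
    = 0.02758 m

S_e ≈ 0.0276 m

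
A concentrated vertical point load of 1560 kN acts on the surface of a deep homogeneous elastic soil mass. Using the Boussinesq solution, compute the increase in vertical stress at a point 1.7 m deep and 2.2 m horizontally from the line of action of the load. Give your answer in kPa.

Δσ_z ≈ 22 kPa

Boussinesq vertical stress below a point load on an elastic half-space:
Δσ_z = 3P/(2πz²) · [1 + (r/z)²]^(−5/2)
r/z = 2.2/1.7 = 1.2941; [1+(r/z)²]^(−5/2) = 0.085466.
Δσ_z = 3×1560/(2π×1.7²) × 0.085466 = 257.73 × 0.085466 = 22.03 kPa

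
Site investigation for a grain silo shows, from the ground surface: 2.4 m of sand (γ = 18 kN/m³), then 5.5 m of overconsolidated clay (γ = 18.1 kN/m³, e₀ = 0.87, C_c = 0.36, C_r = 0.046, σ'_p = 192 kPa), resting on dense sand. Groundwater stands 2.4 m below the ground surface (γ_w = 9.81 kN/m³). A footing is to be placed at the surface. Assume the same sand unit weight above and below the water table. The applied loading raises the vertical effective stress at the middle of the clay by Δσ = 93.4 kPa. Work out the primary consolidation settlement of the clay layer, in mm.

S_c ≈ 51.8 mm

Mid-depth of clay below the ground surface: z = 2.4 + 5.5/2 = 5.15 m.
Total vertical stress at mid-clay: σ_v = 18×2.4 + 18.1×2.75 = 92.975 kPa.
Pore pressure: u = 9.81×(5.15 − 2.4) = 26.978 kPa.
Initial effective stress: σ'_0 = σ_v − u = 92.975 − 26.978 = 65.997 kPa.
Final effective stress: σ'_f = 65.997 + 93.4 = 159.4 kPa.
σ'_f = 159.4 ≤ σ'_p = 192 kPa, so the clay remains overconsolidated and only the recompression index applies:
S_c = C_r·H/(1+e₀)·log₁₀(σ'_f/σ'_0) = 0.046×5.5/1.87×log₁₀(159.4/65.997)
    = 0.1353 × 0.38296 = 0.05181 m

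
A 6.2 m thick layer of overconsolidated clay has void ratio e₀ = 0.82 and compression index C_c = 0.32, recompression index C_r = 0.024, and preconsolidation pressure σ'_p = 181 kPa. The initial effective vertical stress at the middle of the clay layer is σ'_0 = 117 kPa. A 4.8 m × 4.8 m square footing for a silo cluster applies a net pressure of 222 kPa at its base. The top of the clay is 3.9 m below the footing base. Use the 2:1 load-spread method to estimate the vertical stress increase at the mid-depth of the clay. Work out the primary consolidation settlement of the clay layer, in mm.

Mid-depth of clay below the footing base: z = 3.9 + 6.2/2 = 7 m.
Stress increase at mid-clay by the 2:1 spreading method:
Δσ = qBL/((B+z)(L+z)) = 222×4.8×4.8/((4.8+7)(4.8+7)) = 36.734 kPa
Final effective stress: σ'_f = 117 + 36.734 = 153.73 kPa.
σ'_f = 153.73 ≤ σ'_p = 181 kPa, so the clay remains overconsolidated and only the recompression index applies:
S_c = C_r·H/(1+e₀)·log₁₀(σ'_f/σ'_0) = 0.024×6.2/1.82×log₁₀(153.73/117)
    = 0.081758 × 0.11857 = 0.009694 m

S_c ≈ 9.69 mm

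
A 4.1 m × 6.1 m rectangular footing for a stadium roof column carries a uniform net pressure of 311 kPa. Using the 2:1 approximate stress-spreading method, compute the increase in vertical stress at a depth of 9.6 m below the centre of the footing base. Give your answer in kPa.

Δσ_z ≈ 36.2 kPa

By the 2:1 method the load spreads at 1 horizontal : 2 vertical, so at depth z the loaded area has grown by z in each plan dimension:
Δσ = qBL/((B+z)(L+z)) = 311×4.1×6.1/((4.1+9.6)(6.1+9.6)) = 36.162 kPa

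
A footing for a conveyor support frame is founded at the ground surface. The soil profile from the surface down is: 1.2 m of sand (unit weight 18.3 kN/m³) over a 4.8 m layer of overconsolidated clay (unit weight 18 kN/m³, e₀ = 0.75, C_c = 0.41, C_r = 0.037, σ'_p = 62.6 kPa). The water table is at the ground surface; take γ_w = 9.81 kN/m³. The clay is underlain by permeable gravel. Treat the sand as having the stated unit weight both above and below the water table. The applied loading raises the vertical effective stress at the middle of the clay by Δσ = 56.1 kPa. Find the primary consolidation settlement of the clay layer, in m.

S_c ≈ 0.187 m

Mid-depth of clay below the ground surface: z = 1.2 + 4.8/2 = 3.6 m.
Total vertical stress at mid-clay: σ_v = 18.3×1.2 + 18×2.4 = 65.16 kPa.
Pore pressure: u = 9.81×(3.6 − 0) = 35.316 kPa.
Initial effective stress: σ'_0 = σ_v − u = 65.16 − 35.316 = 29.844 kPa.
Final effective stress: σ'_f = 29.844 + 56.1 = 85.944 kPa.
σ'_f = 85.944 > σ'_p = 62.6 kPa, so the stress path crosses the preconsolidation pressure — recompression up to σ'_p, then virgin compression beyond:
S_c = H/(1+e₀)·[C_r·log₁₀(σ'_p/σ'_0) + C_c·log₁₀(σ'_f/σ'_p)]
    = 4.8/1.75 × [0.037×log₁₀(62.6/29.844) + 0.41×log₁₀(85.944/62.6)]
    = 2.7429 × [0.011904 + 0.056433] = 0.1874 m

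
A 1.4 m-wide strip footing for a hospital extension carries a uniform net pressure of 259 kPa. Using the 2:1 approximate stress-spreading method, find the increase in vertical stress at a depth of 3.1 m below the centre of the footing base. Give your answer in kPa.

By the 2:1 method the load spreads at 1 horizontal : 2 vertical, so at depth z the loaded area has grown by z in each plan dimension:
Δσ = qB/(B+z) = 259×1.4/(1.4+3.1) = 80.578 kPa

Δσ_z ≈ 80.6 kPa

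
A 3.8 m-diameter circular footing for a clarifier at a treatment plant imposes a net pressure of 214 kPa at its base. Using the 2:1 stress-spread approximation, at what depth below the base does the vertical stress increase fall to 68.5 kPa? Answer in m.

2:1 spreading — at depth z the loaded area has grown by z in each plan dimension:
qD²/(D+z)² = Δσ_z ⇒ z = D(√(q/Δσ_z) − 1) = 3.8×(√(214/68.5) − 1) = 2.917 m

z ≈ 2.92 m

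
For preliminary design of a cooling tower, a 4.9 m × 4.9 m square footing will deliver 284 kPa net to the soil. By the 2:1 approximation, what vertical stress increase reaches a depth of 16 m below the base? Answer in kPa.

By the 2:1 method the load spreads at 1 horizontal : 2 vertical, so at depth z the loaded area has grown by z in each plan dimension:
Δσ = qBL/((B+z)(L+z)) = 284×4.9×4.9/((4.9+16)(4.9+16)) = 15.611 kPa

Δσ_z ≈ 15.6 kPa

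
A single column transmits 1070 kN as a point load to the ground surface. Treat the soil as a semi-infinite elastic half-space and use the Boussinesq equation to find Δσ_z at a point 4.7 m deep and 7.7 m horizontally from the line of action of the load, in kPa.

Boussinesq vertical stress below a point load on an elastic half-space:
Δσ_z = 3P/(2πz²) · [1 + (r/z)²]^(−5/2)
r/z = 7.7/4.7 = 1.6383; [1+(r/z)²]^(−5/2) = 0.038388.
Δσ_z = 3×1070/(2π×4.7²) × 0.038388 = 23.128 × 0.038388 = 0.8878 kPa

Δσ_z ≈ 0.888 kPa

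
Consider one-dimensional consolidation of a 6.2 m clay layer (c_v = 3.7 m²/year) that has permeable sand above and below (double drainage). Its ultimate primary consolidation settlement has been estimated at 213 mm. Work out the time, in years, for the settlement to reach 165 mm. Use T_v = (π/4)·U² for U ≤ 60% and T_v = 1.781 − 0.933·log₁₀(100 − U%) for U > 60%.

Drainage path length: H_d = H/2 = 3.1 m (double drainage).
U = S(t)/S_ult = 165/213 = 0.7746.
U > 60%: T_v = 1.781 − 0.933·log₁₀(100 − 77.465) = 0.51878.
t = T_v·H_d²/c_v = 0.51878×3.1²/3.7 = 1.347 years.

t ≈ 1.35 years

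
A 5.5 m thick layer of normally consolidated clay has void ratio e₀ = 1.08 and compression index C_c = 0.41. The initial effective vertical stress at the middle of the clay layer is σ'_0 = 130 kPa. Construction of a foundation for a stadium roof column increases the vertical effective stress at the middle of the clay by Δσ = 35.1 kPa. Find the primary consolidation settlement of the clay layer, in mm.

S_c ≈ 113 mm

Final effective stress: σ'_f = σ'_0 + Δσ = 130 + 35.1 = 165.1 kPa.
Normally consolidated clay, so the full stress increment lies on the virgin compression line:
S_c = C_c·H/(1+e₀)·log₁₀(σ'_f/σ'_0) = 0.41×5.5/(1+1.08)×log₁₀(165.1/130)
    = 1.0841 × 0.1038 = 0.1125 m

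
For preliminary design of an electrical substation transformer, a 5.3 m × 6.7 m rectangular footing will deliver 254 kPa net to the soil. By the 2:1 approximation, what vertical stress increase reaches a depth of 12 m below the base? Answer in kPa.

Δσ_z ≈ 27.9 kPa

By the 2:1 method the load spreads at 1 horizontal : 2 vertical, so at depth z the loaded area has grown by z in each plan dimension:
Δσ = qBL/((B+z)(L+z)) = 254×5.3×6.7/((5.3+12)(6.7+12)) = 27.88 kPa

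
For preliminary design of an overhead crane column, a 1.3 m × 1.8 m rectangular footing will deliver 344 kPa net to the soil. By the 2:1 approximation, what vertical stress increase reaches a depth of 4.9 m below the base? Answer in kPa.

Δσ_z ≈ 19.4 kPa

By the 2:1 method the load spreads at 1 horizontal : 2 vertical, so at depth z the loaded area has grown by z in each plan dimension:
Δσ = qBL/((B+z)(L+z)) = 344×1.3×1.8/((1.3+4.9)(1.8+4.9)) = 19.378 kPa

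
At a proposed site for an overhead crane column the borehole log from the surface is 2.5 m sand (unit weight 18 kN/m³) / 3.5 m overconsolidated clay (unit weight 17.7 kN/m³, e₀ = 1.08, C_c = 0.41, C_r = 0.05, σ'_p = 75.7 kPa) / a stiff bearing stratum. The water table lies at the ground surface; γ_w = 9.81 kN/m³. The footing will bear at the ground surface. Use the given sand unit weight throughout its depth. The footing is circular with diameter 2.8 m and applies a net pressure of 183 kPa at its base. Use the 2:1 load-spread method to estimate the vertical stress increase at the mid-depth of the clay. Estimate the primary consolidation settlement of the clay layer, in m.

S_c ≈ 0.0223 m

Mid-depth of clay below the ground surface: z = 2.5 + 3.5/2 = 4.25 m.
Total vertical stress at mid-clay: σ_v = 18×2.5 + 17.7×1.75 = 75.975 kPa.
Pore pressure: u = 9.81×(4.25 − 0) = 41.693 kPa.
Initial effective stress: σ'_0 = σ_v − u = 75.975 − 41.693 = 34.282 kPa.
Stress increase at mid-clay by the 2:1 spreading method:
Δσ ≈ qD²/(D+z)² = 183×2.8²/(2.8+4.25)² = 28.866 kPa
Final effective stress: σ'_f = 34.282 + 28.866 = 63.148 kPa.
σ'_f = 63.148 ≤ σ'_p = 75.7 kPa, so the clay remains overconsolidated and only the recompression index applies:
S_c = C_r·H/(1+e₀)·log₁₀(σ'_f/σ'_0) = 0.05×3.5/2.08×log₁₀(63.148/34.282)
    = 0.084135 × 0.26529 = 0.02232 m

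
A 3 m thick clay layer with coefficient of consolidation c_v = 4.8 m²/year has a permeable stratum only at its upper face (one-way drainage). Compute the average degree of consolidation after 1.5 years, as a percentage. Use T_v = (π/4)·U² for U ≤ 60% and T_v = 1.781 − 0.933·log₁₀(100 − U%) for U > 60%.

U ≈ 88.7 %

Drainage path length: H_d = H = 3 m (single drainage).
T_v = c_v·t/H_d² = 4.8×1.5/3² = 0.8.
T_v = 0.8 corresponds to the U > 60% branch:
U = 1 − 10^((1.781 − T_v)/0.933)/100 = 0.8874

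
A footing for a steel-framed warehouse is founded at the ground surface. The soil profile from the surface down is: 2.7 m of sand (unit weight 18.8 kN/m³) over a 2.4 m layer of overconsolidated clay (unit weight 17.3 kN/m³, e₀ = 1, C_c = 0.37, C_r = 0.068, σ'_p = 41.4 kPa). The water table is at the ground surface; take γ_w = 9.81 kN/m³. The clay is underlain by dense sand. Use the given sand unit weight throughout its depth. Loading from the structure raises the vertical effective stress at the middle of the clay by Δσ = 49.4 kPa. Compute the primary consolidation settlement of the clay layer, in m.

S_c ≈ 0.141 m

Mid-depth of clay below the ground surface: z = 2.7 + 2.4/2 = 3.9 m.
Total vertical stress at mid-clay: σ_v = 18.8×2.7 + 17.3×1.2 = 71.52 kPa.
Pore pressure: u = 9.81×(3.9 − 0) = 38.259 kPa.
Initial effective stress: σ'_0 = σ_v − u = 71.52 − 38.259 = 33.261 kPa.
Final effective stress: σ'_f = 33.261 + 49.4 = 82.661 kPa.
σ'_f = 82.661 > σ'_p = 41.4 kPa, so the stress path crosses the preconsolidation pressure — recompression up to σ'_p, then virgin compression beyond:
S_c = H/(1+e₀)·[C_r·log₁₀(σ'_p/σ'_0) + C_c·log₁₀(σ'_f/σ'_p)]
    = 2.4/2 × [0.068×log₁₀(41.4/33.261) + 0.37×log₁₀(82.661/41.4)]
    = 1.2 × [0.0064644 + 0.11111] = 0.1411 m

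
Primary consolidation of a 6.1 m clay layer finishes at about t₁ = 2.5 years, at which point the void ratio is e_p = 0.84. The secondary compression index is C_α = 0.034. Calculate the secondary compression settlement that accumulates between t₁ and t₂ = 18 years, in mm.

S_s ≈ 96.6 mm

Secondary compression: S_s = C_α·H/(1+e_p)·log₁₀(t₂/t₁)
S_s = 0.034×6.1/(1+0.84)×log₁₀(18/2.5)
    = 0.1127 × 0.8573 = 0.09664 m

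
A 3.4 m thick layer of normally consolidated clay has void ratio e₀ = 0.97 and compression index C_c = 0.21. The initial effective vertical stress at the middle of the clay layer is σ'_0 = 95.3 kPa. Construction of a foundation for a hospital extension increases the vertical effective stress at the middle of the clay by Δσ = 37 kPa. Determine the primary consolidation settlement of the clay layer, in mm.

Final effective stress: σ'_f = σ'_0 + Δσ = 95.3 + 37 = 132.3 kPa.
Normally consolidated clay, so the full stress increment lies on the virgin compression line:
S_c = C_c·H/(1+e₀)·log₁₀(σ'_f/σ'_0) = 0.21×3.4/(1+0.97)×log₁₀(132.3/95.3)
    = 0.36244 × 0.14247 = 0.05164 m

S_c ≈ 51.6 mm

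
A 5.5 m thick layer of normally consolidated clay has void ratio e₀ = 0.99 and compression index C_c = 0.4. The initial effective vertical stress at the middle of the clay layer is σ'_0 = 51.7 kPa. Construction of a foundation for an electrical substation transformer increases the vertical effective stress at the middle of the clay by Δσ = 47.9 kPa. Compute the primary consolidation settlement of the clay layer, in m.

Final effective stress: σ'_f = σ'_0 + Δσ = 51.7 + 47.9 = 99.6 kPa.
Normally consolidated clay, so the full stress increment lies on the virgin compression line:
S_c = C_c·H/(1+e₀)·log₁₀(σ'_f/σ'_0) = 0.4×5.5/(1+0.99)×log₁₀(99.6/51.7)
    = 1.1055 × 0.28477 = 0.3148 m

S_c ≈ 0.315 m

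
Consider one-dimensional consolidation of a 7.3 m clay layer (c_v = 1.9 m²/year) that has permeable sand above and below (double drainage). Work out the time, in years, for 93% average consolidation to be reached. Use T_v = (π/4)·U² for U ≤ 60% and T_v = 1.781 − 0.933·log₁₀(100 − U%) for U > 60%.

t ≈ 6.96 years

Drainage path length: H_d = H/2 = 3.65 m (double drainage).
U > 60%: T_v = 1.781 − 0.933·log₁₀(100 − 93) = 0.99252.
t = T_v·H_d²/c_v = 0.99252×3.65²/1.9 = 6.959 years.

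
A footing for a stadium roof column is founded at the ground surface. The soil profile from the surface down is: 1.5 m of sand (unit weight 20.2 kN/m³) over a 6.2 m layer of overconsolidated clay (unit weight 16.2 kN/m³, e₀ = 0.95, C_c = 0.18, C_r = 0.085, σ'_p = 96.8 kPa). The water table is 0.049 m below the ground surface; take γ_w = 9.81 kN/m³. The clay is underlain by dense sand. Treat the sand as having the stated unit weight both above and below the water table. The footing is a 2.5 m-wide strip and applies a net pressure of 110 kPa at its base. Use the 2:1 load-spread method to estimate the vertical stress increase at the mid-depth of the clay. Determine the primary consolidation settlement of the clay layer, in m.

S_c ≈ 0.0859 m

Mid-depth of clay below the ground surface: z = 1.5 + 6.2/2 = 4.6 m.
Total vertical stress at mid-clay: σ_v = 20.2×1.5 + 16.2×3.1 = 80.52 kPa.
Pore pressure: u = 9.81×(4.6 − 0.049) = 44.645 kPa.
Initial effective stress: σ'_0 = σ_v − u = 80.52 − 44.645 = 35.875 kPa.
Stress increase at mid-clay by the 2:1 spreading method:
Δσ = qB/(B+z) = 110×2.5/(2.5+4.6) = 38.732 kPa
Final effective stress: σ'_f = 35.875 + 38.732 = 74.607 kPa.
σ'_f = 74.607 ≤ σ'_p = 96.8 kPa, so the clay remains overconsolidated and only the recompression index applies:
S_c = C_r·H/(1+e₀)·log₁₀(σ'_f/σ'_0) = 0.085×6.2/1.95×log₁₀(74.607/35.875)
    = 0.27026 × 0.31799 = 0.08594 m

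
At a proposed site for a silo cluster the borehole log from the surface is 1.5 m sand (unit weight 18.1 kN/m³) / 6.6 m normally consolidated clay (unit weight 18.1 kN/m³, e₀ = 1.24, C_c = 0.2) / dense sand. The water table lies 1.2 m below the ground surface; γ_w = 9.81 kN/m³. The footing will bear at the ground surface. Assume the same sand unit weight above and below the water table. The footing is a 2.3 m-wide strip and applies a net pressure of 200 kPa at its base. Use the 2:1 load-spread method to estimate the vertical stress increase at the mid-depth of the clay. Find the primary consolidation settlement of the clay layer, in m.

S_c ≈ 0.208 m

Mid-depth of clay below the ground surface: z = 1.5 + 6.6/2 = 4.8 m.
Total vertical stress at mid-clay: σ_v = 18.1×1.5 + 18.1×3.3 = 86.88 kPa.
Pore pressure: u = 9.81×(4.8 − 1.2) = 35.316 kPa.
Initial effective stress: σ'_0 = σ_v − u = 86.88 − 35.316 = 51.564 kPa.
Stress increase at mid-clay by the 2:1 spreading method:
Δσ = qB/(B+z) = 200×2.3/(2.3+4.8) = 64.789 kPa
Final effective stress: σ'_f = σ'_0 + Δσ = 51.564 + 64.789 = 116.35 kPa.
Normally consolidated clay, so the full stress increment lies on the virgin compression line:
S_c = C_c·H/(1+e₀)·log₁₀(σ'_f/σ'_0) = 0.2×6.6/(1+1.24)×log₁₀(116.35/51.564)
    = 0.58929 × 0.35342 = 0.2083 m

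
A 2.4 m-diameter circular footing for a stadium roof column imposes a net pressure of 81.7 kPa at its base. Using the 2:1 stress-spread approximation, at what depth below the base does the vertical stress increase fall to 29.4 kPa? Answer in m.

2:1 spreading — at depth z the loaded area has grown by z in each plan dimension:
qD²/(D+z)² = Δσ_z ⇒ z = D(√(q/Δσ_z) − 1) = 2.4×(√(81.7/29.4) − 1) = 1.601 m

z ≈ 1.6 m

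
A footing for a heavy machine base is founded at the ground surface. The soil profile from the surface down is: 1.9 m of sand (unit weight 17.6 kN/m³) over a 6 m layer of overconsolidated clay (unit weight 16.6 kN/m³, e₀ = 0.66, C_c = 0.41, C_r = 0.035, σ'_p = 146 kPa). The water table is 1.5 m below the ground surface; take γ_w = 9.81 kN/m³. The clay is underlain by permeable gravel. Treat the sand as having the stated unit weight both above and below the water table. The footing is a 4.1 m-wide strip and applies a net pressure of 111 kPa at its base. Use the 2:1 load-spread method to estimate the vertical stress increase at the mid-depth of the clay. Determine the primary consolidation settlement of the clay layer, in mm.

Mid-depth of clay below the ground surface: z = 1.9 + 6/2 = 4.9 m.
Total vertical stress at mid-clay: σ_v = 17.6×1.9 + 16.6×3 = 83.24 kPa.
Pore pressure: u = 9.81×(4.9 − 1.5) = 33.354 kPa.
Initial effective stress: σ'_0 = σ_v − u = 83.24 − 33.354 = 49.886 kPa.
Stress increase at mid-clay by the 2:1 spreading method:
Δσ = qB/(B+z) = 111×4.1/(4.1+4.9) = 50.567 kPa
Final effective stress: σ'_f = 49.886 + 50.567 = 100.45 kPa.
σ'_f = 100.45 ≤ σ'_p = 146 kPa, so the clay remains overconsolidated and only the recompression index applies:
S_c = C_r·H/(1+e₀)·log₁₀(σ'_f/σ'_0) = 0.035×6/1.66×log₁₀(100.45/49.886)
    = 0.12651 × 0.30397 = 0.03845 m

S_c ≈ 38.5 mm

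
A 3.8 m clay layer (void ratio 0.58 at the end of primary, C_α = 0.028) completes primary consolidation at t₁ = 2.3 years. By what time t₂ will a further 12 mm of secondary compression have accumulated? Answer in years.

t₂ ≈ 3.47 years

S_s = C_α·H/(1+e_p)·log₁₀(t₂/t₁) ⇒ log₁₀(t₂/t₁) = S_s·(1+e_p)/(C_α·H).
log₁₀(t₂/t₁) = 0.012 × (1+0.58) / (0.028×3.8) = 0.1782
t₂ = t₁ × 10^0.1782 = 2.3 × 1.507 = 3.467 years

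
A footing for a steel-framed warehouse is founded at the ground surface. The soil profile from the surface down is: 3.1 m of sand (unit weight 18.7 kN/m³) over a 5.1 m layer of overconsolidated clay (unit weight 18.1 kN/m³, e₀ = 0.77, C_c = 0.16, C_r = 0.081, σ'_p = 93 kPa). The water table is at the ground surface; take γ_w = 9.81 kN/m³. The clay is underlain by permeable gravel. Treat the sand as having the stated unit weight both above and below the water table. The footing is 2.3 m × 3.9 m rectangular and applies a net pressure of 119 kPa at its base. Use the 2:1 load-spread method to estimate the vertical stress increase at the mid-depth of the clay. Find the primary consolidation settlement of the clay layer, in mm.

Mid-depth of clay below the ground surface: z = 3.1 + 5.1/2 = 5.65 m.
Total vertical stress at mid-clay: σ_v = 18.7×3.1 + 18.1×2.55 = 104.12 kPa.
Pore pressure: u = 9.81×(5.65 − 0) = 55.427 kPa.
Initial effective stress: σ'_0 = σ_v − u = 104.12 − 55.427 = 48.693 kPa.
Stress increase at mid-clay by the 2:1 spreading method:
Δσ = qBL/((B+z)(L+z)) = 119×2.3×3.9/((2.3+5.65)(3.9+5.65)) = 14.059 kPa
Final effective stress: σ'_f = 48.693 + 14.059 = 62.752 kPa.
σ'_f = 62.752 ≤ σ'_p = 93 kPa, so the clay remains overconsolidated and only the recompression index applies:
S_c = C_r·H/(1+e₀)·log₁₀(σ'_f/σ'_0) = 0.081×5.1/1.77×log₁₀(62.752/48.693)
    = 0.23339 × 0.11016 = 0.02571 m

S_c ≈ 25.7 mm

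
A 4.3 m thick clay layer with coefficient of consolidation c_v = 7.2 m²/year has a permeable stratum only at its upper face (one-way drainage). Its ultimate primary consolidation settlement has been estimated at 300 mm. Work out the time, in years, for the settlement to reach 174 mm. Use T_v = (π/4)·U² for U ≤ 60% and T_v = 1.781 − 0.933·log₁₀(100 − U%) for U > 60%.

Drainage path length: H_d = H = 4.3 m (single drainage).
U = S(t)/S_ult = 174/300 = 0.58.
U ≤ 60%: T_v = (π/4)·U² = (π/4)×0.58² = 0.26421.
t = T_v·H_d²/c_v = 0.26421×4.3²/7.2 = 0.6785 years.

t ≈ 0.679 years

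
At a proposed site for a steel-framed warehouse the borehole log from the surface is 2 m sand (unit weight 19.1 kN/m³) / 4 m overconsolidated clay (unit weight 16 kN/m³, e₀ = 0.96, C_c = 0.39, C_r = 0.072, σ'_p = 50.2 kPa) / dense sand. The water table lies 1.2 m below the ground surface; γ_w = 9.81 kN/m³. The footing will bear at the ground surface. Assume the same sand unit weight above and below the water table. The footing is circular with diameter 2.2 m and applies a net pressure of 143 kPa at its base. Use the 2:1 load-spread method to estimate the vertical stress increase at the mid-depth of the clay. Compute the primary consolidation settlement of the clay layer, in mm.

Mid-depth of clay below the ground surface: z = 2 + 4/2 = 4 m.
Total vertical stress at mid-clay: σ_v = 19.1×2 + 16×2 = 70.2 kPa.
Pore pressure: u = 9.81×(4 − 1.2) = 27.468 kPa.
Initial effective stress: σ'_0 = σ_v − u = 70.2 − 27.468 = 42.732 kPa.
Stress increase at mid-clay by the 2:1 spreading method:
Δσ ≈ qD²/(D+z)² = 143×2.2²/(2.2+4)² = 18.005 kPa
Final effective stress: σ'_f = 42.732 + 18.005 = 60.737 kPa.
σ'_f = 60.737 > σ'_p = 50.2 kPa, so the stress path crosses the preconsolidation pressure — recompression up to σ'_p, then virgin compression beyond:
S_c = H/(1+e₀)·[C_r·log₁₀(σ'_p/σ'_0) + C_c·log₁₀(σ'_f/σ'_p)]
    = 4/1.96 × [0.072×log₁₀(50.2/42.732) + 0.39×log₁₀(60.737/50.2)]
    = 2.0408 × [0.0050364 + 0.032272] = 0.07614 m

S_c ≈ 76.1 mm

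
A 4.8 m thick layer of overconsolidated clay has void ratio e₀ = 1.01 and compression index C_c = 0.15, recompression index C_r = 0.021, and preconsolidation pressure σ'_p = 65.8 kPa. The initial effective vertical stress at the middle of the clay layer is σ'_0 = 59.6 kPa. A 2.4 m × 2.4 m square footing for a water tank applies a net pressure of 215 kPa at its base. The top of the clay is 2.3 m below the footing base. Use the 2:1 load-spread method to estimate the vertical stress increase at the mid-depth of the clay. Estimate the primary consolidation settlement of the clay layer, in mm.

Mid-depth of clay below the footing base: z = 2.3 + 4.8/2 = 4.7 m.
Stress increase at mid-clay by the 2:1 spreading method:
Δσ = qBL/((B+z)(L+z)) = 215×2.4×2.4/((2.4+4.7)(2.4+4.7)) = 24.567 kPa
Final effective stress: σ'_f = 59.6 + 24.567 = 84.167 kPa.
σ'_f = 84.167 > σ'_p = 65.8 kPa, so the stress path crosses the preconsolidation pressure — recompression up to σ'_p, then virgin compression beyond:
S_c = H/(1+e₀)·[C_r·log₁₀(σ'_p/σ'_0) + C_c·log₁₀(σ'_f/σ'_p)]
    = 4.8/2.01 × [0.021×log₁₀(65.8/59.6) + 0.15×log₁₀(84.167/65.8)]
    = 2.3881 × [0.00090257 + 0.016037] = 0.04045 m

S_c ≈ 40.5 mm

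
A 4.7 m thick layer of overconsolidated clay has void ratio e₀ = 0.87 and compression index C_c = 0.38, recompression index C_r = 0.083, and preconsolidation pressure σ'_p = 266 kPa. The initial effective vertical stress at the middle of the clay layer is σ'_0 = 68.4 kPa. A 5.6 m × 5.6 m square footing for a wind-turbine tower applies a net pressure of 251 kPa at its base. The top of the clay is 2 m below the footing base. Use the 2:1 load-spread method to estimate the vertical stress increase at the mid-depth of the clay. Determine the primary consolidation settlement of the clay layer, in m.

S_c ≈ 0.0699 m

Mid-depth of clay below the footing base: z = 2 + 4.7/2 = 4.35 m.
Stress increase at mid-clay by the 2:1 spreading method:
Δσ = qBL/((B+z)(L+z)) = 251×5.6×5.6/((5.6+4.35)(5.6+4.35)) = 79.507 kPa
Final effective stress: σ'_f = 68.4 + 79.507 = 147.91 kPa.
σ'_f = 147.91 ≤ σ'_p = 266 kPa, so the clay remains overconsolidated and only the recompression index applies:
S_c = C_r·H/(1+e₀)·log₁₀(σ'_f/σ'_0) = 0.083×4.7/1.87×log₁₀(147.91/68.4)
    = 0.20861 × 0.33494 = 0.06987 m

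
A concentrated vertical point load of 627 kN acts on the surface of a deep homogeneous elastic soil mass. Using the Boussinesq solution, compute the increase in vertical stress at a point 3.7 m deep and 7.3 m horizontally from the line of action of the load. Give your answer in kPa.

Δσ_z ≈ 0.413 kPa

Boussinesq vertical stress below a point load on an elastic half-space:
Δσ_z = 3P/(2πz²) · [1 + (r/z)²]^(−5/2)
r/z = 7.3/3.7 = 1.973; [1+(r/z)²]^(−5/2) = 0.018886.
Δσ_z = 3×627/(2π×3.7²) × 0.018886 = 21.868 × 0.018886 = 0.413 kPa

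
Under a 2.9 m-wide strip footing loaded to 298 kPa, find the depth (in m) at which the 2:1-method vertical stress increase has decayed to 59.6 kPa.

z ≈ 11.6 m

2:1 spreading — at depth z the loaded area has grown by z in each plan dimension:
qB/(B+z) = Δσ_z ⇒ z = qB/Δσ_z − B = 298×2.9/59.6 − 2.9 = 11.6 m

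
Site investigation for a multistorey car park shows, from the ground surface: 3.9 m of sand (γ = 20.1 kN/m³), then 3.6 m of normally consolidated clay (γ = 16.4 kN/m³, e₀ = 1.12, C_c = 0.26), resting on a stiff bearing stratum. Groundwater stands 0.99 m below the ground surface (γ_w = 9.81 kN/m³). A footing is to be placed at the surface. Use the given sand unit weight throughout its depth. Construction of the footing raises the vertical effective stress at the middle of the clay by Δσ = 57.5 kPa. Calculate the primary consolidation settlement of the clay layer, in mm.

Mid-depth of clay below the ground surface: z = 3.9 + 3.6/2 = 5.7 m.
Total vertical stress at mid-clay: σ_v = 20.1×3.9 + 16.4×1.8 = 107.91 kPa.
Pore pressure: u = 9.81×(5.7 − 0.99) = 46.205 kPa.
Initial effective stress: σ'_0 = σ_v − u = 107.91 − 46.205 = 61.705 kPa.
Final effective stress: σ'_f = σ'_0 + Δσ = 61.705 + 57.5 = 119.2 kPa.
Normally consolidated clay, so the full stress increment lies on the virgin compression line:
S_c = C_c·H/(1+e₀)·log₁₀(σ'_f/σ'_0) = 0.26×3.6/(1+1.12)×log₁₀(119.2/61.705)
    = 0.44151 × 0.28596 = 0.1263 m

S_c ≈ 126 mm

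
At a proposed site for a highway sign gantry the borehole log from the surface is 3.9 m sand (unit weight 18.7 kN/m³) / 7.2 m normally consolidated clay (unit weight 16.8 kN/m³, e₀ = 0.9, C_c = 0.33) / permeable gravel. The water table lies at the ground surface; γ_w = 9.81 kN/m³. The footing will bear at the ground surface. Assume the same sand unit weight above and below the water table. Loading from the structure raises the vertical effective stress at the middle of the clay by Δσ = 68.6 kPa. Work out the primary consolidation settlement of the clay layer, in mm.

Mid-depth of clay below the ground surface: z = 3.9 + 7.2/2 = 7.5 m.
Total vertical stress at mid-clay: σ_v = 18.7×3.9 + 16.8×3.6 = 133.41 kPa.
Pore pressure: u = 9.81×(7.5 − 0) = 73.575 kPa.
Initial effective stress: σ'_0 = σ_v − u = 133.41 − 73.575 = 59.835 kPa.
Final effective stress: σ'_f = σ'_0 + Δσ = 59.835 + 68.6 = 128.44 kPa.
Normally consolidated clay, so the full stress increment lies on the virgin compression line:
S_c = C_c·H/(1+e₀)·log₁₀(σ'_f/σ'_0) = 0.33×7.2/(1+0.9)×log₁₀(128.44/59.835)
    = 1.2505 × 0.33175 = 0.4149 m

S_c ≈ 415 mm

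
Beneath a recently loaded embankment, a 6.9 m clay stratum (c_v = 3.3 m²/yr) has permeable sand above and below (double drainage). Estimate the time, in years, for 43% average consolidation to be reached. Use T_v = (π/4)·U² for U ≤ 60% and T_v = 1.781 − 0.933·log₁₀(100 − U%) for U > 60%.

t ≈ 0.524 years

Drainage path length: H_d = H/2 = 3.45 m (double drainage).
U ≤ 60%: T_v = (π/4)·U² = (π/4)×0.43² = 0.14522.
t = T_v·H_d²/c_v = 0.14522×3.45²/3.3 = 0.5238 years.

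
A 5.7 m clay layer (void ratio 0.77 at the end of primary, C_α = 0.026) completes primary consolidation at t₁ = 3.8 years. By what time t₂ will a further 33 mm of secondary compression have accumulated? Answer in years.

t₂ ≈ 9.42 years

S_s = C_α·H/(1+e_p)·log₁₀(t₂/t₁) ⇒ log₁₀(t₂/t₁) = S_s·(1+e_p)/(C_α·H).
log₁₀(t₂/t₁) = 0.033 × (1+0.77) / (0.026×5.7) = 0.3941
t₂ = t₁ × 10^0.3941 = 3.8 × 2.478 = 9.417 years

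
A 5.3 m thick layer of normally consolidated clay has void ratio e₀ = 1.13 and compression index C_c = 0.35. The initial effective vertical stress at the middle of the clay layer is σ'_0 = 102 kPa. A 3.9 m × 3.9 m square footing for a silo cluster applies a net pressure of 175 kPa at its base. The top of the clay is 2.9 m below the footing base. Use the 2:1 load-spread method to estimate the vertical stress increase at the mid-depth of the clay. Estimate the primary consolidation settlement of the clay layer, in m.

Mid-depth of clay below the footing base: z = 2.9 + 5.3/2 = 5.55 m.
Stress increase at mid-clay by the 2:1 spreading method:
Δσ = qBL/((B+z)(L+z)) = 175×3.9×3.9/((3.9+5.55)(3.9+5.55)) = 29.806 kPa
Final effective stress: σ'_f = σ'_0 + Δσ = 102 + 29.806 = 131.81 kPa.
Normally consolidated clay, so the full stress increment lies on the virgin compression line:
S_c = C_c·H/(1+e₀)·log₁₀(σ'_f/σ'_0) = 0.35×5.3/(1+1.13)×log₁₀(131.81/102)
    = 0.87089 × 0.11135 = 0.09697 m

S_c ≈ 0.097 m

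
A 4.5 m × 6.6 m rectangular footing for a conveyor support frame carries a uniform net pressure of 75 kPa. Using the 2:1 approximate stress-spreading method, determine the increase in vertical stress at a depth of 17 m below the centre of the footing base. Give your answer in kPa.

Δσ_z ≈ 4.39 kPa

By the 2:1 method the load spreads at 1 horizontal : 2 vertical, so at depth z the loaded area has grown by z in each plan dimension:
Δσ = qBL/((B+z)(L+z)) = 75×4.5×6.6/((4.5+17)(6.6+17)) = 4.39 kPa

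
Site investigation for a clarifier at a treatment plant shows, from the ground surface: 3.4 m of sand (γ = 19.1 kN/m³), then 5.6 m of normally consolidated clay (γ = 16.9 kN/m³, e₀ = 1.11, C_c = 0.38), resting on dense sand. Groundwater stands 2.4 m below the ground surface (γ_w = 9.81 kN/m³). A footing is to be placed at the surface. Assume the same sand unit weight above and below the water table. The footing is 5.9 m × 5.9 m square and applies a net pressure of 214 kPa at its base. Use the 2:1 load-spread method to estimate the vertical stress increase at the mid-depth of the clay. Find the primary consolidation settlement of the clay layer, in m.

Mid-depth of clay below the ground surface: z = 3.4 + 5.6/2 = 6.2 m.
Total vertical stress at mid-clay: σ_v = 19.1×3.4 + 16.9×2.8 = 112.26 kPa.
Pore pressure: u = 9.81×(6.2 − 2.4) = 37.278 kPa.
Initial effective stress: σ'_0 = σ_v − u = 112.26 − 37.278 = 74.982 kPa.
Stress increase at mid-clay by the 2:1 spreading method:
Δσ = qBL/((B+z)(L+z)) = 214×5.9×5.9/((5.9+6.2)(5.9+6.2)) = 50.88 kPa
Final effective stress: σ'_f = σ'_0 + Δσ = 74.982 + 50.88 = 125.86 kPa.
Normally consolidated clay, so the full stress increment lies on the virgin compression line:
S_c = C_c·H/(1+e₀)·log₁₀(σ'_f/σ'_0) = 0.38×5.6/(1+1.11)×log₁₀(125.86/74.982)
    = 1.0085 × 0.22493 = 0.2268 m

S_c ≈ 0.227 m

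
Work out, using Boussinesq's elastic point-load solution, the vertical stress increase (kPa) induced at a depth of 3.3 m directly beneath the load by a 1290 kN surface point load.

Boussinesq vertical stress below a point load on an elastic half-space:
Δσ_z = 3P/(2πz²) · [1 + (r/z)²]^(−5/2)
r/z = 0/3.3 = 0; [1+(r/z)²]^(−5/2) = 1.
Δσ_z = 3×1290/(2π×3.3²) × 1 = 56.559 × 1 = 56.56 kPa

Δσ_z ≈ 56.6 kPa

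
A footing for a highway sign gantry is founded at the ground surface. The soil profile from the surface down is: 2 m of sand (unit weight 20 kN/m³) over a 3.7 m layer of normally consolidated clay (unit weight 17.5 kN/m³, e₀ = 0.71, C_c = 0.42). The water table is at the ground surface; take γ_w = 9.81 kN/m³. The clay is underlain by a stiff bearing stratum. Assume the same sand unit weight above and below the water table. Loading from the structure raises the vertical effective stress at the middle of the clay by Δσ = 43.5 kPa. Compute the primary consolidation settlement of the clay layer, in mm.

S_c ≈ 321 mm

Mid-depth of clay below the ground surface: z = 2 + 3.7/2 = 3.85 m.
Total vertical stress at mid-clay: σ_v = 20×2 + 17.5×1.85 = 72.375 kPa.
Pore pressure: u = 9.81×(3.85 − 0) = 37.769 kPa.
Initial effective stress: σ'_0 = σ_v − u = 72.375 − 37.769 = 34.606 kPa.
Final effective stress: σ'_f = σ'_0 + Δσ = 34.606 + 43.5 = 78.106 kPa.
Normally consolidated clay, so the full stress increment lies on the virgin compression line:
S_c = C_c·H/(1+e₀)·log₁₀(σ'_f/σ'_0) = 0.42×3.7/(1+0.71)×log₁₀(78.106/34.606)
    = 0.90877 × 0.35353 = 0.3213 m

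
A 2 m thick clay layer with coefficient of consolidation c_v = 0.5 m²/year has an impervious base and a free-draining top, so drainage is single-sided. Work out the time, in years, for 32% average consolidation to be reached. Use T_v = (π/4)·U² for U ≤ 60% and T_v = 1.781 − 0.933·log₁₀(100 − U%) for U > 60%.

t ≈ 0.643 years

Drainage path length: H_d = H = 2 m (single drainage).
U ≤ 60%: T_v = (π/4)·U² = (π/4)×0.32² = 0.080425.
t = T_v·H_d²/c_v = 0.080425×2²/0.5 = 0.6434 years.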